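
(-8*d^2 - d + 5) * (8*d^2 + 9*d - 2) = -64*d^4 - 80*d^3 + 47*d^2 + 47*d - 10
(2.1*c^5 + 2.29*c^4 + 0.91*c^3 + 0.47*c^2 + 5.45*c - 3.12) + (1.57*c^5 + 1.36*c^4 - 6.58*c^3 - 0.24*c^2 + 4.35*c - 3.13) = 3.67*c^5 + 3.65*c^4 - 5.67*c^3 + 0.23*c^2 + 9.8*c - 6.25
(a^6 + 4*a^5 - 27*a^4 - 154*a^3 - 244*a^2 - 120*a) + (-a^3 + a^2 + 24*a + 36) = a^6 + 4*a^5 - 27*a^4 - 155*a^3 - 243*a^2 - 96*a + 36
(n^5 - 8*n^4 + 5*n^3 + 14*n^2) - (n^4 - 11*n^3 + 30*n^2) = n^5 - 9*n^4 + 16*n^3 - 16*n^2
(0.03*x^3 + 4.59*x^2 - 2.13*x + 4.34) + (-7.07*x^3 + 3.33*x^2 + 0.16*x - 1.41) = -7.04*x^3 + 7.92*x^2 - 1.97*x + 2.93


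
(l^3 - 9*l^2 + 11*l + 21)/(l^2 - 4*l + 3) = (l^2 - 6*l - 7)/(l - 1)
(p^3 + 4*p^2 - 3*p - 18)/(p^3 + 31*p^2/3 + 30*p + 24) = 3*(p^2 + p - 6)/(3*p^2 + 22*p + 24)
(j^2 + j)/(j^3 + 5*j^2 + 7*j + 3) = j/(j^2 + 4*j + 3)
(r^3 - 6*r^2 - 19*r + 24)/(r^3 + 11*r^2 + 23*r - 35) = (r^2 - 5*r - 24)/(r^2 + 12*r + 35)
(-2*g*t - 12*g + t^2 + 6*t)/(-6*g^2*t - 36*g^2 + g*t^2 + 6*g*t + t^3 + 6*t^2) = 1/(3*g + t)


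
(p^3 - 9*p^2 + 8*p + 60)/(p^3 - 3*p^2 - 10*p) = (p - 6)/p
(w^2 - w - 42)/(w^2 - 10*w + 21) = (w + 6)/(w - 3)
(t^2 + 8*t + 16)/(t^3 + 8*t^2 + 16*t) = 1/t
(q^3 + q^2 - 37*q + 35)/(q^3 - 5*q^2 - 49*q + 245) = (q - 1)/(q - 7)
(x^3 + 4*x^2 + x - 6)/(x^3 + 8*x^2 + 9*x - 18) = (x + 2)/(x + 6)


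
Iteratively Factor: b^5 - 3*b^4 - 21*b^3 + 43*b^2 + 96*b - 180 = (b + 3)*(b^4 - 6*b^3 - 3*b^2 + 52*b - 60) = (b + 3)^2*(b^3 - 9*b^2 + 24*b - 20) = (b - 2)*(b + 3)^2*(b^2 - 7*b + 10) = (b - 2)^2*(b + 3)^2*(b - 5)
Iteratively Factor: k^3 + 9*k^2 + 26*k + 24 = (k + 4)*(k^2 + 5*k + 6) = (k + 2)*(k + 4)*(k + 3)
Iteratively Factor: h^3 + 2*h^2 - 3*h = (h + 3)*(h^2 - h) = h*(h + 3)*(h - 1)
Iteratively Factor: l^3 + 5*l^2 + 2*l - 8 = (l + 4)*(l^2 + l - 2) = (l - 1)*(l + 4)*(l + 2)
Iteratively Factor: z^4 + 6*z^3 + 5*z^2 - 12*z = (z)*(z^3 + 6*z^2 + 5*z - 12) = z*(z + 4)*(z^2 + 2*z - 3) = z*(z - 1)*(z + 4)*(z + 3)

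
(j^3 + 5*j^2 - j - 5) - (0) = j^3 + 5*j^2 - j - 5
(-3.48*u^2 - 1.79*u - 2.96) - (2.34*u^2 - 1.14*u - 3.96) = -5.82*u^2 - 0.65*u + 1.0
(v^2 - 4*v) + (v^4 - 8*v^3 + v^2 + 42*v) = v^4 - 8*v^3 + 2*v^2 + 38*v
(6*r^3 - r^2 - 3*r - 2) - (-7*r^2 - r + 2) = 6*r^3 + 6*r^2 - 2*r - 4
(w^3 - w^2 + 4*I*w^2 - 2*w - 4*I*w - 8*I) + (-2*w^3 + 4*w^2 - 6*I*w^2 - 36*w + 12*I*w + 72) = -w^3 + 3*w^2 - 2*I*w^2 - 38*w + 8*I*w + 72 - 8*I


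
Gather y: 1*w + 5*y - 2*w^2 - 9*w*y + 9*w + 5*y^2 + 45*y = -2*w^2 + 10*w + 5*y^2 + y*(50 - 9*w)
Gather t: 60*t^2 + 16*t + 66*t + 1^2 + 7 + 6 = 60*t^2 + 82*t + 14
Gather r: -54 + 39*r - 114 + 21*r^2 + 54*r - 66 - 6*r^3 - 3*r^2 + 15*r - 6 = -6*r^3 + 18*r^2 + 108*r - 240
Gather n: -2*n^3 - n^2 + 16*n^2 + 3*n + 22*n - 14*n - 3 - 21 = -2*n^3 + 15*n^2 + 11*n - 24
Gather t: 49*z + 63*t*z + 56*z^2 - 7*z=63*t*z + 56*z^2 + 42*z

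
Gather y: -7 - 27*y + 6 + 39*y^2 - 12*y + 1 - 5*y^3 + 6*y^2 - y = -5*y^3 + 45*y^2 - 40*y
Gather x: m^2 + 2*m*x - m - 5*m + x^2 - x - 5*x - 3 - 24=m^2 - 6*m + x^2 + x*(2*m - 6) - 27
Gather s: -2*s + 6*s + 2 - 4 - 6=4*s - 8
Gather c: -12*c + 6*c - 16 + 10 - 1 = -6*c - 7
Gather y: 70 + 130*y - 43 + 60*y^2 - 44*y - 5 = 60*y^2 + 86*y + 22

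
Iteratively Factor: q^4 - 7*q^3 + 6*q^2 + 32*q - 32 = (q - 1)*(q^3 - 6*q^2 + 32) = (q - 4)*(q - 1)*(q^2 - 2*q - 8) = (q - 4)^2*(q - 1)*(q + 2)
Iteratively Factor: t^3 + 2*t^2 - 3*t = (t - 1)*(t^2 + 3*t) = (t - 1)*(t + 3)*(t)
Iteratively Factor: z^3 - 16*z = (z + 4)*(z^2 - 4*z) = z*(z + 4)*(z - 4)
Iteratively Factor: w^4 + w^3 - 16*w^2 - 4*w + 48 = (w - 3)*(w^3 + 4*w^2 - 4*w - 16) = (w - 3)*(w + 2)*(w^2 + 2*w - 8) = (w - 3)*(w - 2)*(w + 2)*(w + 4)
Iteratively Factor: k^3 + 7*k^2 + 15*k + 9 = (k + 1)*(k^2 + 6*k + 9) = (k + 1)*(k + 3)*(k + 3)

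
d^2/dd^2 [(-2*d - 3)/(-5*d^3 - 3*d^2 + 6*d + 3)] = 6*(50*d^5 + 180*d^4 + 146*d^3 - 3*d^2 + 9*d + 33)/(125*d^9 + 225*d^8 - 315*d^7 - 738*d^6 + 108*d^5 + 783*d^4 + 243*d^3 - 243*d^2 - 162*d - 27)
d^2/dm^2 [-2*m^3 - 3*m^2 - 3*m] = -12*m - 6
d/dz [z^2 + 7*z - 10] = 2*z + 7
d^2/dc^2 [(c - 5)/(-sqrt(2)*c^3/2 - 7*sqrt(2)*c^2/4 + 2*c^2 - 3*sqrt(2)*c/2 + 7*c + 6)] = 8*(4*(5 - c)*(3*sqrt(2)*c^2 - 8*c + 7*sqrt(2)*c - 14 + 3*sqrt(2))^2 + (6*sqrt(2)*c^2 - 16*c + 14*sqrt(2)*c + (c - 5)*(6*sqrt(2)*c - 8 + 7*sqrt(2)) - 28 + 6*sqrt(2))*(2*sqrt(2)*c^3 - 8*c^2 + 7*sqrt(2)*c^2 - 28*c + 6*sqrt(2)*c - 24))/(2*sqrt(2)*c^3 - 8*c^2 + 7*sqrt(2)*c^2 - 28*c + 6*sqrt(2)*c - 24)^3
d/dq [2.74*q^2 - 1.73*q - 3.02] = 5.48*q - 1.73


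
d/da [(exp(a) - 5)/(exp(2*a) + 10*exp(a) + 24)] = (-2*(exp(a) - 5)*(exp(a) + 5) + exp(2*a) + 10*exp(a) + 24)*exp(a)/(exp(2*a) + 10*exp(a) + 24)^2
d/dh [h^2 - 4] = 2*h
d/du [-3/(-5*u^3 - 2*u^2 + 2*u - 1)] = 3*(-15*u^2 - 4*u + 2)/(5*u^3 + 2*u^2 - 2*u + 1)^2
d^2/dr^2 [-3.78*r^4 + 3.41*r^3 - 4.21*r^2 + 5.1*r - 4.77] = -45.36*r^2 + 20.46*r - 8.42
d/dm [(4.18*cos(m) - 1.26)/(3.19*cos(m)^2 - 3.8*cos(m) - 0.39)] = (13.3342*cos(m)^2 - 8.0388*cos(m) + 6.4182)*sin(m)/(10.1761*cos(m)^4 - 24.244*cos(m)^3 + 11.9518*cos(m)^2 + 2.964*cos(m) + 0.1521)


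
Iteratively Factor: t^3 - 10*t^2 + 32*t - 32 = (t - 2)*(t^2 - 8*t + 16) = (t - 4)*(t - 2)*(t - 4)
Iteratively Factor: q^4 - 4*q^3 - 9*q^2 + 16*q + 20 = (q - 5)*(q^3 + q^2 - 4*q - 4) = (q - 5)*(q + 1)*(q^2 - 4) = (q - 5)*(q - 2)*(q + 1)*(q + 2)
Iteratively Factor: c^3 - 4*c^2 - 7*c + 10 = (c - 1)*(c^2 - 3*c - 10) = (c - 1)*(c + 2)*(c - 5)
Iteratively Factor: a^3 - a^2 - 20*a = (a + 4)*(a^2 - 5*a) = a*(a + 4)*(a - 5)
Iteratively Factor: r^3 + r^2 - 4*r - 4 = (r + 2)*(r^2 - r - 2) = (r + 1)*(r + 2)*(r - 2)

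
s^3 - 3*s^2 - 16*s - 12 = (s - 6)*(s + 1)*(s + 2)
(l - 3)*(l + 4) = l^2 + l - 12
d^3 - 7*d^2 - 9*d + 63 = (d - 7)*(d - 3)*(d + 3)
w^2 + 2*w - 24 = (w - 4)*(w + 6)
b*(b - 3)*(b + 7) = b^3 + 4*b^2 - 21*b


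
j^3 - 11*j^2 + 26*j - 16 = (j - 8)*(j - 2)*(j - 1)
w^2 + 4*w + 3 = (w + 1)*(w + 3)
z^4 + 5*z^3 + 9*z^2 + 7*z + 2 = (z + 1)^3*(z + 2)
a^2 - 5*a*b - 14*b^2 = (a - 7*b)*(a + 2*b)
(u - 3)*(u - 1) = u^2 - 4*u + 3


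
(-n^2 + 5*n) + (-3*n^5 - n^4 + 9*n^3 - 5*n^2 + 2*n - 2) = -3*n^5 - n^4 + 9*n^3 - 6*n^2 + 7*n - 2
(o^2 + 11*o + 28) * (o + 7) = o^3 + 18*o^2 + 105*o + 196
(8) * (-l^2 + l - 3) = -8*l^2 + 8*l - 24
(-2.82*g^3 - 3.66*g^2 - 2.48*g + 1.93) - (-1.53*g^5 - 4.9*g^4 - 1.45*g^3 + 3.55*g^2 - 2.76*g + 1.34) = 1.53*g^5 + 4.9*g^4 - 1.37*g^3 - 7.21*g^2 + 0.28*g + 0.59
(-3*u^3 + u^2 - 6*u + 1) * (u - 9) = -3*u^4 + 28*u^3 - 15*u^2 + 55*u - 9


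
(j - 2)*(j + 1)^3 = j^4 + j^3 - 3*j^2 - 5*j - 2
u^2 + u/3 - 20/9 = (u - 4/3)*(u + 5/3)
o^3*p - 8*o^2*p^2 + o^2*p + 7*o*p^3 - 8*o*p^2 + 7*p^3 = (o - 7*p)*(o - p)*(o*p + p)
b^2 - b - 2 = (b - 2)*(b + 1)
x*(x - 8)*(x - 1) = x^3 - 9*x^2 + 8*x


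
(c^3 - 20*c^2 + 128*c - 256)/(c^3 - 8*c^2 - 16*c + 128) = (c - 8)/(c + 4)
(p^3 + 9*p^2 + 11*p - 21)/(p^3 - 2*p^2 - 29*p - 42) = (p^2 + 6*p - 7)/(p^2 - 5*p - 14)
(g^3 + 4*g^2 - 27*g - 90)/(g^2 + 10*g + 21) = (g^2 + g - 30)/(g + 7)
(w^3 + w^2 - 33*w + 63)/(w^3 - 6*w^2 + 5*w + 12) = (w^2 + 4*w - 21)/(w^2 - 3*w - 4)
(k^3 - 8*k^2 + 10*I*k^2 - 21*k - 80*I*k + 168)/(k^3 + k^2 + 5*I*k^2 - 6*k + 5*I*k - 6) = (k^2 + k*(-8 + 7*I) - 56*I)/(k^2 + k*(1 + 2*I) + 2*I)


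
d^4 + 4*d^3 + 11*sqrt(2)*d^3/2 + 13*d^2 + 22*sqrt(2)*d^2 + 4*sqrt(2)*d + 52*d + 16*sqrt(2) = (d + 4)*(d + sqrt(2)/2)*(d + sqrt(2))*(d + 4*sqrt(2))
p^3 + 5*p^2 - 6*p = p*(p - 1)*(p + 6)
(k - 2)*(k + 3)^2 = k^3 + 4*k^2 - 3*k - 18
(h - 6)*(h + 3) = h^2 - 3*h - 18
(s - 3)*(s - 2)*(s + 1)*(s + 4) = s^4 - 15*s^2 + 10*s + 24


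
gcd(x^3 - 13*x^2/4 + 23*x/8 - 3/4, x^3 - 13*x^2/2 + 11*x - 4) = x^2 - 5*x/2 + 1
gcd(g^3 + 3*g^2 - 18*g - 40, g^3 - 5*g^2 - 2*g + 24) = g^2 - 2*g - 8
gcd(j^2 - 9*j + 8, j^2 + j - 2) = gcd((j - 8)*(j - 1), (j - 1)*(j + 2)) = j - 1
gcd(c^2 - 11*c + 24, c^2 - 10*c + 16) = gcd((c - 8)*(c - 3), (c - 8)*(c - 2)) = c - 8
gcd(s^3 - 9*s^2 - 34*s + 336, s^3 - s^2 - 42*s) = s^2 - s - 42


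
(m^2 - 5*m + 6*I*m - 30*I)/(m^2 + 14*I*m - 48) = (m - 5)/(m + 8*I)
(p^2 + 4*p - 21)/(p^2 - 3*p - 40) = (-p^2 - 4*p + 21)/(-p^2 + 3*p + 40)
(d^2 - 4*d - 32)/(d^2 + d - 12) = (d - 8)/(d - 3)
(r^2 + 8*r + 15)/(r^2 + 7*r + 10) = (r + 3)/(r + 2)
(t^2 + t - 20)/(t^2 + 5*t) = (t - 4)/t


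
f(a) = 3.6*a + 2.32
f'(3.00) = 3.60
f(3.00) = 13.12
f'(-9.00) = 3.60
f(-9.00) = -30.08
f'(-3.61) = 3.60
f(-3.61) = -10.68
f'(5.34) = 3.60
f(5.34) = 21.54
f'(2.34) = 3.60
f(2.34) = 10.74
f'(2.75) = 3.60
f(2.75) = 12.22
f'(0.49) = 3.60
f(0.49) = 4.08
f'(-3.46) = 3.60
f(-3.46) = -10.14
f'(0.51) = 3.60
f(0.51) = 4.16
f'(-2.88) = 3.60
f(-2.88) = -8.05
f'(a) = 3.60000000000000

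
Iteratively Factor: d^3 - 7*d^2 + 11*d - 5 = (d - 1)*(d^2 - 6*d + 5) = (d - 5)*(d - 1)*(d - 1)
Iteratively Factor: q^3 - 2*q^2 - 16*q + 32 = (q + 4)*(q^2 - 6*q + 8) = (q - 2)*(q + 4)*(q - 4)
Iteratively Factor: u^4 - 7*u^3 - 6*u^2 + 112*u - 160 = (u - 5)*(u^3 - 2*u^2 - 16*u + 32) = (u - 5)*(u - 4)*(u^2 + 2*u - 8) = (u - 5)*(u - 4)*(u + 4)*(u - 2)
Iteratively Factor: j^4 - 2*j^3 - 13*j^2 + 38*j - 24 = (j + 4)*(j^3 - 6*j^2 + 11*j - 6) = (j - 3)*(j + 4)*(j^2 - 3*j + 2) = (j - 3)*(j - 1)*(j + 4)*(j - 2)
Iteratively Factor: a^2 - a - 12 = (a - 4)*(a + 3)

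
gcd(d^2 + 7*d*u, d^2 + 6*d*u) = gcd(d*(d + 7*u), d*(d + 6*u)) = d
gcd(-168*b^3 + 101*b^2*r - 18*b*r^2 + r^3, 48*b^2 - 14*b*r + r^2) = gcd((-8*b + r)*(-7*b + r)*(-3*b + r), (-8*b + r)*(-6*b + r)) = -8*b + r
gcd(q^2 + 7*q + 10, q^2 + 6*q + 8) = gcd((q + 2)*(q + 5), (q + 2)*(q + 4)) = q + 2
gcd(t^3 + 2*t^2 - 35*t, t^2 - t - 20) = t - 5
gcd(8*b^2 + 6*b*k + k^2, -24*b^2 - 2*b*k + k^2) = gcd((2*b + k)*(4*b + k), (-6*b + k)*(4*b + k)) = 4*b + k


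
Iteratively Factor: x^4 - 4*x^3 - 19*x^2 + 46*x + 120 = (x - 5)*(x^3 + x^2 - 14*x - 24) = (x - 5)*(x - 4)*(x^2 + 5*x + 6) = (x - 5)*(x - 4)*(x + 3)*(x + 2)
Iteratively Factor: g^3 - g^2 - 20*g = (g - 5)*(g^2 + 4*g) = g*(g - 5)*(g + 4)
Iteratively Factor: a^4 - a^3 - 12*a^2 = (a + 3)*(a^3 - 4*a^2) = (a - 4)*(a + 3)*(a^2) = a*(a - 4)*(a + 3)*(a)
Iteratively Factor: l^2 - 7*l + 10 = (l - 5)*(l - 2)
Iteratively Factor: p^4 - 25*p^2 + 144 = (p - 4)*(p^3 + 4*p^2 - 9*p - 36) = (p - 4)*(p + 3)*(p^2 + p - 12) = (p - 4)*(p + 3)*(p + 4)*(p - 3)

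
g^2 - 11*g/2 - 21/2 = (g - 7)*(g + 3/2)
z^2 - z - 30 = (z - 6)*(z + 5)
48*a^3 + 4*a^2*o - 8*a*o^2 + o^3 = (-6*a + o)*(-4*a + o)*(2*a + o)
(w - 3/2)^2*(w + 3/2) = w^3 - 3*w^2/2 - 9*w/4 + 27/8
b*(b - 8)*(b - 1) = b^3 - 9*b^2 + 8*b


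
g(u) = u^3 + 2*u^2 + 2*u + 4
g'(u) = 3*u^2 + 4*u + 2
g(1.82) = 20.29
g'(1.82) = 19.22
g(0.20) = 4.49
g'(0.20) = 2.92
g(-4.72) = -66.04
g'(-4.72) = 49.96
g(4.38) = 135.16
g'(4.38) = 77.07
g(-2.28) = -2.02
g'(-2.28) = 8.48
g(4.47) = 142.22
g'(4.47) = 79.82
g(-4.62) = -61.16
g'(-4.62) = 47.55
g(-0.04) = 3.92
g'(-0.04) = 1.84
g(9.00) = 913.00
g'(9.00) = 281.00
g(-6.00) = -152.00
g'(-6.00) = 86.00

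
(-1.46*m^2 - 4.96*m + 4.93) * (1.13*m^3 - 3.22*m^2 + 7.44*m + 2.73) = -1.6498*m^5 - 0.903599999999999*m^4 + 10.6797*m^3 - 56.7628*m^2 + 23.1384*m + 13.4589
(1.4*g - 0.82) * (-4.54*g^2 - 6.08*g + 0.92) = -6.356*g^3 - 4.7892*g^2 + 6.2736*g - 0.7544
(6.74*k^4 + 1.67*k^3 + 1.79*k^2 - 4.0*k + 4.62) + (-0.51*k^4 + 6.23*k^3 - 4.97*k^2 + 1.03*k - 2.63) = 6.23*k^4 + 7.9*k^3 - 3.18*k^2 - 2.97*k + 1.99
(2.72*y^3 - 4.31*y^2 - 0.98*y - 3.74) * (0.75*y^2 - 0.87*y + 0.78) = 2.04*y^5 - 5.5989*y^4 + 5.1363*y^3 - 5.3142*y^2 + 2.4894*y - 2.9172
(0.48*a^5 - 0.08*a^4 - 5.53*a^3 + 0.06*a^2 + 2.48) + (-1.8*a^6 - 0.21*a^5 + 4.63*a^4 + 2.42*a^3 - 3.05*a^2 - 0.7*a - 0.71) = -1.8*a^6 + 0.27*a^5 + 4.55*a^4 - 3.11*a^3 - 2.99*a^2 - 0.7*a + 1.77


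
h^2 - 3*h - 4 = (h - 4)*(h + 1)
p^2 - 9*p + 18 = (p - 6)*(p - 3)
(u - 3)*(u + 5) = u^2 + 2*u - 15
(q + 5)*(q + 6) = q^2 + 11*q + 30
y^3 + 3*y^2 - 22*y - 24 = (y - 4)*(y + 1)*(y + 6)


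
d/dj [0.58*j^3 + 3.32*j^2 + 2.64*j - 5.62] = 1.74*j^2 + 6.64*j + 2.64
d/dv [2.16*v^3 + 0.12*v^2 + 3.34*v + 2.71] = 6.48*v^2 + 0.24*v + 3.34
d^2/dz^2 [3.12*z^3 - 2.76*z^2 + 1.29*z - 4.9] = 18.72*z - 5.52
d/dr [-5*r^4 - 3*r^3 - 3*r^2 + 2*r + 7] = -20*r^3 - 9*r^2 - 6*r + 2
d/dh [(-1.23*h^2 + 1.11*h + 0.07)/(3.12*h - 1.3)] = (-3.8376*h^2 + 3.198*h - 1.6614)/(9.7344*h^2 - 8.112*h + 1.69)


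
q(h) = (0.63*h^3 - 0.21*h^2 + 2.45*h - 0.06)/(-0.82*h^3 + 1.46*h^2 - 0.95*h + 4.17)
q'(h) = (1.89*h^2 - 0.42*h + 2.45)/(-0.82*h^3 + 1.46*h^2 - 0.95*h + 4.17) + (2.46*h^2 - 2.92*h + 0.95)*(0.63*h^3 - 0.21*h^2 + 2.45*h - 0.06)/(-0.82*h^3 + 1.46*h^2 - 0.95*h + 4.17)^2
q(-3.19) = -0.63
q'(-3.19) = 0.02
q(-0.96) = -0.44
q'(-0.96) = 0.27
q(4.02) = -1.61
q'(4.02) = 0.53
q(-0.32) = -0.19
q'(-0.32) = 0.51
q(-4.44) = -0.64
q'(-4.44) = 0.01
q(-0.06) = -0.05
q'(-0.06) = 0.57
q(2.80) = -3.76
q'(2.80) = 5.81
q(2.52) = -7.16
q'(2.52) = 25.35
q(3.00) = -2.92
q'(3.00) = 3.07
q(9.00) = -0.96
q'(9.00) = 0.03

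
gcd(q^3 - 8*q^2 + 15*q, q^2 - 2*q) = q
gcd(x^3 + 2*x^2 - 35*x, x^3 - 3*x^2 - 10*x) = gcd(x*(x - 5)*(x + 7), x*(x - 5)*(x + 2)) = x^2 - 5*x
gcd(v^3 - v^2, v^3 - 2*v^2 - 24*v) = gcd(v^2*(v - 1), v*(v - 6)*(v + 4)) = v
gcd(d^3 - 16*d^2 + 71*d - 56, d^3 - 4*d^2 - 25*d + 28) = d^2 - 8*d + 7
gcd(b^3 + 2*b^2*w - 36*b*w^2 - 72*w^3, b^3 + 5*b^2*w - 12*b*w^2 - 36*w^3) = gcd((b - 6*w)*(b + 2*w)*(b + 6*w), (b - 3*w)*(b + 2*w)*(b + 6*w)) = b^2 + 8*b*w + 12*w^2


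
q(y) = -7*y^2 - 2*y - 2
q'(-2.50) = 33.00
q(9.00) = -587.00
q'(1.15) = -18.10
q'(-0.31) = 2.34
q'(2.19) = -32.66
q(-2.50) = -40.75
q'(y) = -14*y - 2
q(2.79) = -62.07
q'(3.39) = -49.46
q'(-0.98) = 11.72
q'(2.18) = -32.52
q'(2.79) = -41.06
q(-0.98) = -6.76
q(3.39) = -89.22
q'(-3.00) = 40.00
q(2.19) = -39.95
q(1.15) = -13.56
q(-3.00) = -59.00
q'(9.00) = -128.00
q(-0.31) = -2.05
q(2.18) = -39.63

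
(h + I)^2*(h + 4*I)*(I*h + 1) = I*h^4 - 5*h^3 - 3*I*h^2 - 5*h - 4*I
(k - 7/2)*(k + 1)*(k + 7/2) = k^3 + k^2 - 49*k/4 - 49/4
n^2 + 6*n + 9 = (n + 3)^2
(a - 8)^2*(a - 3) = a^3 - 19*a^2 + 112*a - 192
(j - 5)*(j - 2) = j^2 - 7*j + 10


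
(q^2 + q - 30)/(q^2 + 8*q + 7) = (q^2 + q - 30)/(q^2 + 8*q + 7)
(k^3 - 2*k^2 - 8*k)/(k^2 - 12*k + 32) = k*(k + 2)/(k - 8)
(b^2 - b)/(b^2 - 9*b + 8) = b/(b - 8)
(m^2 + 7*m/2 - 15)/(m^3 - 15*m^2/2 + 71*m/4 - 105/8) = 4*(m + 6)/(4*m^2 - 20*m + 21)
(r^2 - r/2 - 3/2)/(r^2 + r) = (r - 3/2)/r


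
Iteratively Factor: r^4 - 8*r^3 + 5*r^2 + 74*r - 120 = (r - 4)*(r^3 - 4*r^2 - 11*r + 30) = (r - 5)*(r - 4)*(r^2 + r - 6) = (r - 5)*(r - 4)*(r + 3)*(r - 2)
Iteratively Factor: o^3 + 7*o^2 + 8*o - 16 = (o + 4)*(o^2 + 3*o - 4) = (o + 4)^2*(o - 1)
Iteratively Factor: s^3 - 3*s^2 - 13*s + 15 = (s - 1)*(s^2 - 2*s - 15) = (s - 5)*(s - 1)*(s + 3)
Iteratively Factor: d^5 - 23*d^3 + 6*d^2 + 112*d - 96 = (d - 2)*(d^4 + 2*d^3 - 19*d^2 - 32*d + 48) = (d - 2)*(d - 1)*(d^3 + 3*d^2 - 16*d - 48) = (d - 2)*(d - 1)*(d + 3)*(d^2 - 16) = (d - 2)*(d - 1)*(d + 3)*(d + 4)*(d - 4)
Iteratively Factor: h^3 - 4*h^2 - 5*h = (h - 5)*(h^2 + h) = h*(h - 5)*(h + 1)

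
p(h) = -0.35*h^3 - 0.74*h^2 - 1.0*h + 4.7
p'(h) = -1.05*h^2 - 1.48*h - 1.0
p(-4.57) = 27.22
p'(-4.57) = -16.17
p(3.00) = -14.41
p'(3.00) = -14.89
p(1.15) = 2.04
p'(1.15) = -4.09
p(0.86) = 3.07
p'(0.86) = -3.05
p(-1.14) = 5.40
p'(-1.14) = -0.68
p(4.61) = -49.93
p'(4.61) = -30.14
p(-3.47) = 13.88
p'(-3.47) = -8.51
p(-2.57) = 8.32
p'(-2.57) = -4.13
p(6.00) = -103.54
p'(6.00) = -47.68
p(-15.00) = 1034.45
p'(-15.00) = -215.05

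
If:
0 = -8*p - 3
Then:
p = -3/8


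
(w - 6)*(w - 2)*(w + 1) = w^3 - 7*w^2 + 4*w + 12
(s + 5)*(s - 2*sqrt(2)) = s^2 - 2*sqrt(2)*s + 5*s - 10*sqrt(2)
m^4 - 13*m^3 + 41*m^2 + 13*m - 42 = (m - 7)*(m - 6)*(m - 1)*(m + 1)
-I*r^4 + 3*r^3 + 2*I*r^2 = r^2*(r + 2*I)*(-I*r + 1)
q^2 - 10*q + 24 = (q - 6)*(q - 4)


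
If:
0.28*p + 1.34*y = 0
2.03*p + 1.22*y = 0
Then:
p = 0.00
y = 0.00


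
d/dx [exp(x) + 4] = exp(x)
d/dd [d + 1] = 1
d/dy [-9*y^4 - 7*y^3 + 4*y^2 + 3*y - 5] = -36*y^3 - 21*y^2 + 8*y + 3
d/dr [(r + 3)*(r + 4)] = 2*r + 7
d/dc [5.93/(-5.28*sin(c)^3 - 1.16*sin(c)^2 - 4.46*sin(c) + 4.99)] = (93.9312*sin(c)^2 + 13.7576*sin(c) + 26.4478)*cos(c)/(5.28*sin(c)^3 + 1.16*sin(c)^2 + 4.46*sin(c) - 4.99)^2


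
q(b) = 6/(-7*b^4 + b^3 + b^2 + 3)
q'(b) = 6*(28*b^3 - 3*b^2 - 2*b)/(-7*b^4 + b^3 + b^2 + 3)^2 = 6*b*(28*b^2 - 3*b - 2)/(-7*b^4 + b^3 + b^2 + 3)^2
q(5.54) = -0.00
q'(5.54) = 0.00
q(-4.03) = -0.00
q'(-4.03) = -0.00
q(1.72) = -0.12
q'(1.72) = 0.31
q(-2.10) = -0.04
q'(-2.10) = -0.08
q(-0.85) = -11.00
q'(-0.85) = -355.92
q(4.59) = -0.00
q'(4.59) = 0.00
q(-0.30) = 2.00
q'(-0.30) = -0.28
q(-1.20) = -0.51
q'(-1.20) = -2.17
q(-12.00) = 0.00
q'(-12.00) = 0.00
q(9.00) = 0.00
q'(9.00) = 0.00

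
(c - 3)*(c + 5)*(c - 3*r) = c^3 - 3*c^2*r + 2*c^2 - 6*c*r - 15*c + 45*r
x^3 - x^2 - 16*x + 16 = (x - 4)*(x - 1)*(x + 4)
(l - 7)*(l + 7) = l^2 - 49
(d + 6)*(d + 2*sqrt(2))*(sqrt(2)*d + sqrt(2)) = sqrt(2)*d^3 + 4*d^2 + 7*sqrt(2)*d^2 + 6*sqrt(2)*d + 28*d + 24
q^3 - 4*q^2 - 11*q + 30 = (q - 5)*(q - 2)*(q + 3)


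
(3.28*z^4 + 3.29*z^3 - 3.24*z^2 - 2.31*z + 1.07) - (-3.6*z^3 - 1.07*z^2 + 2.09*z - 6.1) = 3.28*z^4 + 6.89*z^3 - 2.17*z^2 - 4.4*z + 7.17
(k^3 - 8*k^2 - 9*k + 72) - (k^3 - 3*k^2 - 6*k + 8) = -5*k^2 - 3*k + 64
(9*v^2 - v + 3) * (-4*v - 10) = -36*v^3 - 86*v^2 - 2*v - 30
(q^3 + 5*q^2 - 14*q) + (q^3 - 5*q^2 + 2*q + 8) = 2*q^3 - 12*q + 8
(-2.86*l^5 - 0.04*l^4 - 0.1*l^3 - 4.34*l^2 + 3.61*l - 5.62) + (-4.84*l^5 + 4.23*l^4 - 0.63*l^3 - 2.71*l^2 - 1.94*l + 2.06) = -7.7*l^5 + 4.19*l^4 - 0.73*l^3 - 7.05*l^2 + 1.67*l - 3.56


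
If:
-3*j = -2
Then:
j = 2/3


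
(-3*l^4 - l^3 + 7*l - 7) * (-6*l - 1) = 18*l^5 + 9*l^4 + l^3 - 42*l^2 + 35*l + 7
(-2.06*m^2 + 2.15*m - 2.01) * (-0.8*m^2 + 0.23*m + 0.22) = 1.648*m^4 - 2.1938*m^3 + 1.6493*m^2 + 0.0107*m - 0.4422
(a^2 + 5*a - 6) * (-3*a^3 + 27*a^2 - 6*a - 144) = -3*a^5 + 12*a^4 + 147*a^3 - 336*a^2 - 684*a + 864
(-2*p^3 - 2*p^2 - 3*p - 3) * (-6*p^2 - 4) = 12*p^5 + 12*p^4 + 26*p^3 + 26*p^2 + 12*p + 12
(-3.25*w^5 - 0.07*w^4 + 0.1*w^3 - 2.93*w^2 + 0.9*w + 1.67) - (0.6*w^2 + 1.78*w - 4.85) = -3.25*w^5 - 0.07*w^4 + 0.1*w^3 - 3.53*w^2 - 0.88*w + 6.52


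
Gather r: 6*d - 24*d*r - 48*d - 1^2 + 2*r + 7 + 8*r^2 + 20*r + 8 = -42*d + 8*r^2 + r*(22 - 24*d) + 14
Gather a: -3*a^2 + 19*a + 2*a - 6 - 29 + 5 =-3*a^2 + 21*a - 30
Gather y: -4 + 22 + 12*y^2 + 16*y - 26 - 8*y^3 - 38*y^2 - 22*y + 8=-8*y^3 - 26*y^2 - 6*y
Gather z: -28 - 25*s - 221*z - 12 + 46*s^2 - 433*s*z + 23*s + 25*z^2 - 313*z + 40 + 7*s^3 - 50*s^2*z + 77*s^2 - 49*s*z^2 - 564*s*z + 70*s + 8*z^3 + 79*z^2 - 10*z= 7*s^3 + 123*s^2 + 68*s + 8*z^3 + z^2*(104 - 49*s) + z*(-50*s^2 - 997*s - 544)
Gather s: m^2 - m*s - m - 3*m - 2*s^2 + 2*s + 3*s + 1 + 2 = m^2 - 4*m - 2*s^2 + s*(5 - m) + 3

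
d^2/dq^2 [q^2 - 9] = 2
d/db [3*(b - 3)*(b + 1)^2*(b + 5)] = 12*b^3 + 36*b^2 - 60*b - 84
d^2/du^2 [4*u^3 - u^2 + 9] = 24*u - 2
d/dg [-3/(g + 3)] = 3/(g + 3)^2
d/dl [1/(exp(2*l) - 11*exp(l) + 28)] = (11 - 2*exp(l))*exp(l)/(exp(2*l) - 11*exp(l) + 28)^2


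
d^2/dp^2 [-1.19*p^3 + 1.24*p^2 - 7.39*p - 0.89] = 2.48 - 7.14*p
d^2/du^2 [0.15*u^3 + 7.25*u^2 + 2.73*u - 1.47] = 0.9*u + 14.5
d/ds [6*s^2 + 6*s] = 12*s + 6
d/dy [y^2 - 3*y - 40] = 2*y - 3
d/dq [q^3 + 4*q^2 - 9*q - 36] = 3*q^2 + 8*q - 9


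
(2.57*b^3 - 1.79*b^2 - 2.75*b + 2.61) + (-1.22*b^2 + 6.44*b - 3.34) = 2.57*b^3 - 3.01*b^2 + 3.69*b - 0.73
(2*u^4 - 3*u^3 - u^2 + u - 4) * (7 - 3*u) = -6*u^5 + 23*u^4 - 18*u^3 - 10*u^2 + 19*u - 28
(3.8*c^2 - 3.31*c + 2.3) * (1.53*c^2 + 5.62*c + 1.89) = 5.814*c^4 + 16.2917*c^3 - 7.9012*c^2 + 6.6701*c + 4.347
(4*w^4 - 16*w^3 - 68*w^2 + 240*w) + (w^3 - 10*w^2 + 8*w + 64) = 4*w^4 - 15*w^3 - 78*w^2 + 248*w + 64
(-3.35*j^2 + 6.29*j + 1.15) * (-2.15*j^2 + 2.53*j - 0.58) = 7.2025*j^4 - 21.999*j^3 + 15.3842*j^2 - 0.7387*j - 0.667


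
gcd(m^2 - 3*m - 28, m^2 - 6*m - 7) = m - 7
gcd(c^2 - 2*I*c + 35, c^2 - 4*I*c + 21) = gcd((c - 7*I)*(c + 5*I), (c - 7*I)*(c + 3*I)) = c - 7*I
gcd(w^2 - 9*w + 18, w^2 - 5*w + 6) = w - 3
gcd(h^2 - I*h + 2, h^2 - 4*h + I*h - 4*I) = h + I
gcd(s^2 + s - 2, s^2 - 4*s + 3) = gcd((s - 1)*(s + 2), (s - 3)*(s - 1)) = s - 1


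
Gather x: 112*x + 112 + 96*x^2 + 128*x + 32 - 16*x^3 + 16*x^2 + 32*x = -16*x^3 + 112*x^2 + 272*x + 144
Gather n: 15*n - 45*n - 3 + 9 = 6 - 30*n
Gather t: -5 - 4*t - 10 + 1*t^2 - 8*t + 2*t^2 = 3*t^2 - 12*t - 15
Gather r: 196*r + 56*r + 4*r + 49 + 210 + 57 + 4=256*r + 320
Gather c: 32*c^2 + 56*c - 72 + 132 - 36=32*c^2 + 56*c + 24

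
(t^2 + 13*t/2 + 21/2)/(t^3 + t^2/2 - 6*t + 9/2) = (2*t + 7)/(2*t^2 - 5*t + 3)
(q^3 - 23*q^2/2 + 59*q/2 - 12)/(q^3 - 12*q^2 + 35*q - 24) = (q - 1/2)/(q - 1)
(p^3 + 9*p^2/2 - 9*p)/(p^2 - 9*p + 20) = p*(2*p^2 + 9*p - 18)/(2*(p^2 - 9*p + 20))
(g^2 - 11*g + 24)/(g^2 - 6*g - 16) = (g - 3)/(g + 2)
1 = 1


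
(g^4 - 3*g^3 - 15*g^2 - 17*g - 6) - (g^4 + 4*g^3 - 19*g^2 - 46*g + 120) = -7*g^3 + 4*g^2 + 29*g - 126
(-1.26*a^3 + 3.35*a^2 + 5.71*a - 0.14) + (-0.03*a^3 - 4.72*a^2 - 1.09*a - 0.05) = -1.29*a^3 - 1.37*a^2 + 4.62*a - 0.19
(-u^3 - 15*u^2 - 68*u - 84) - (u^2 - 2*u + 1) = -u^3 - 16*u^2 - 66*u - 85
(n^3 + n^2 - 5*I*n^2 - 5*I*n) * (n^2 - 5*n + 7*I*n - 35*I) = n^5 - 4*n^4 + 2*I*n^4 + 30*n^3 - 8*I*n^3 - 140*n^2 - 10*I*n^2 - 175*n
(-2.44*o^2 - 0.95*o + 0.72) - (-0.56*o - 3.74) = -2.44*o^2 - 0.39*o + 4.46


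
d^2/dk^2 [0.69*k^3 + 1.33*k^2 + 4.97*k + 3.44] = 4.14*k + 2.66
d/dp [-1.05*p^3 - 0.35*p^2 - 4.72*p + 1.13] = -3.15*p^2 - 0.7*p - 4.72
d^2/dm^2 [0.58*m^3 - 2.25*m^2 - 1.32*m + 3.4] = 3.48*m - 4.5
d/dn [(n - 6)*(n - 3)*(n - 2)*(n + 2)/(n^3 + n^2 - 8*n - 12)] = (n^2 + 4*n - 28)/(n^2 + 4*n + 4)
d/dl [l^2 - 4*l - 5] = 2*l - 4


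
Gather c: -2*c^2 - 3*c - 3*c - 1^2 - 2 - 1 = -2*c^2 - 6*c - 4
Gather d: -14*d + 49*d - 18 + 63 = 35*d + 45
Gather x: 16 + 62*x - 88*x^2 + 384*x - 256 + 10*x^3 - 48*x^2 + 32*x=10*x^3 - 136*x^2 + 478*x - 240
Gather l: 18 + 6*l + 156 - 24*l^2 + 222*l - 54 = -24*l^2 + 228*l + 120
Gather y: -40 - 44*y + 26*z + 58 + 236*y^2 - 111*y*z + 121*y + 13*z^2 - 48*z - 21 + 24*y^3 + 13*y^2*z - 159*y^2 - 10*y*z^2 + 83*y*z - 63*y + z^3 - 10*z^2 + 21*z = 24*y^3 + y^2*(13*z + 77) + y*(-10*z^2 - 28*z + 14) + z^3 + 3*z^2 - z - 3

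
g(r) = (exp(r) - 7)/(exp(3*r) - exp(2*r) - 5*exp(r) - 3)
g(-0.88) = 1.27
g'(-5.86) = -0.01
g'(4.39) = -0.00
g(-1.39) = 1.57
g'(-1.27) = -0.57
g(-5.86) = 2.32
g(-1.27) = 1.51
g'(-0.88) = -0.62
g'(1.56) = 0.25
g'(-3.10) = -0.17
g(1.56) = -0.04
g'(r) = (exp(r) - 7)*(-3*exp(3*r) + 2*exp(2*r) + 5*exp(r))/(exp(3*r) - exp(2*r) - 5*exp(r) - 3)^2 + exp(r)/(exp(3*r) - exp(2*r) - 5*exp(r) - 3) = 2*(-exp(2*r) + 12*exp(r) - 19)*exp(r)/(exp(5*r) - 3*exp(4*r) - 6*exp(3*r) + 10*exp(2*r) + 21*exp(r) + 9)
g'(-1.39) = -0.54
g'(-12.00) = 0.00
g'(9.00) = 0.00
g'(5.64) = -0.00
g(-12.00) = 2.33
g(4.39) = 0.00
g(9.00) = 0.00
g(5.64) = 0.00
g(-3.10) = 2.16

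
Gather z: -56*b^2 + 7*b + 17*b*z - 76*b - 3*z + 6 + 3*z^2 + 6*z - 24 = -56*b^2 - 69*b + 3*z^2 + z*(17*b + 3) - 18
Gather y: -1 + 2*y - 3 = 2*y - 4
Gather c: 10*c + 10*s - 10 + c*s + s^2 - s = c*(s + 10) + s^2 + 9*s - 10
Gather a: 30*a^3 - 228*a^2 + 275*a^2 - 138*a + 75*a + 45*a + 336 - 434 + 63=30*a^3 + 47*a^2 - 18*a - 35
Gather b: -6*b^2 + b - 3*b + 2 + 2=-6*b^2 - 2*b + 4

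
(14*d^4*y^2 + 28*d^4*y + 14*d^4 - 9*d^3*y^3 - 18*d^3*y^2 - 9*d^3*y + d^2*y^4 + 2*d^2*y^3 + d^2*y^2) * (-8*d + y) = -112*d^5*y^2 - 224*d^5*y - 112*d^5 + 86*d^4*y^3 + 172*d^4*y^2 + 86*d^4*y - 17*d^3*y^4 - 34*d^3*y^3 - 17*d^3*y^2 + d^2*y^5 + 2*d^2*y^4 + d^2*y^3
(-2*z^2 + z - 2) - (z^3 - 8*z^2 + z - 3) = -z^3 + 6*z^2 + 1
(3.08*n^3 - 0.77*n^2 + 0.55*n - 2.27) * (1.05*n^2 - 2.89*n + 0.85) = 3.234*n^5 - 9.7097*n^4 + 5.4208*n^3 - 4.6275*n^2 + 7.0278*n - 1.9295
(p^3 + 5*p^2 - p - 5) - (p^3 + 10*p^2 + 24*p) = -5*p^2 - 25*p - 5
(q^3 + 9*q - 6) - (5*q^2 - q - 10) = q^3 - 5*q^2 + 10*q + 4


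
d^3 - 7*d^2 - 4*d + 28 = (d - 7)*(d - 2)*(d + 2)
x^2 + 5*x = x*(x + 5)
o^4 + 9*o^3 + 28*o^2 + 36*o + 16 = (o + 1)*(o + 2)^2*(o + 4)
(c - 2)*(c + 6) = c^2 + 4*c - 12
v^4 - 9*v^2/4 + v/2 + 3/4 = (v - 1)^2*(v + 1/2)*(v + 3/2)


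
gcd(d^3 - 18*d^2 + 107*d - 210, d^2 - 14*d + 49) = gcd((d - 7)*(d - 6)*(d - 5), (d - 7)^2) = d - 7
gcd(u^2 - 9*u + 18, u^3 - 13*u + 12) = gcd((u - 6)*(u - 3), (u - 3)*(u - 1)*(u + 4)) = u - 3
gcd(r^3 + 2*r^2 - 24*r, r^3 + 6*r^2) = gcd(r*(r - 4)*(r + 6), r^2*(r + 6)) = r^2 + 6*r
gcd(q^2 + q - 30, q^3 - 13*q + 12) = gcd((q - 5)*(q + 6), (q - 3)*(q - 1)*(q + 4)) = 1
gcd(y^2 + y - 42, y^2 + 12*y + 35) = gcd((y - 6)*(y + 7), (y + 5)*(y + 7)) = y + 7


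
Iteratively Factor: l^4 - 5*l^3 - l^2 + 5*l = (l - 5)*(l^3 - l) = (l - 5)*(l - 1)*(l^2 + l) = (l - 5)*(l - 1)*(l + 1)*(l)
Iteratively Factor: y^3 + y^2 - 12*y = (y + 4)*(y^2 - 3*y) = (y - 3)*(y + 4)*(y)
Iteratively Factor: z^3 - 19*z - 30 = (z + 3)*(z^2 - 3*z - 10) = (z - 5)*(z + 3)*(z + 2)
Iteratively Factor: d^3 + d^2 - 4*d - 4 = (d - 2)*(d^2 + 3*d + 2) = (d - 2)*(d + 2)*(d + 1)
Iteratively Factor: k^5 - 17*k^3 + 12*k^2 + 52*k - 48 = (k - 1)*(k^4 + k^3 - 16*k^2 - 4*k + 48) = (k - 2)*(k - 1)*(k^3 + 3*k^2 - 10*k - 24) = (k - 2)*(k - 1)*(k + 4)*(k^2 - k - 6) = (k - 2)*(k - 1)*(k + 2)*(k + 4)*(k - 3)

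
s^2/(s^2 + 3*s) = s/(s + 3)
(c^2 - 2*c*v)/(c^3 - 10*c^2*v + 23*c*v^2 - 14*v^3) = c/(c^2 - 8*c*v + 7*v^2)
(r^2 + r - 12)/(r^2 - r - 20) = (r - 3)/(r - 5)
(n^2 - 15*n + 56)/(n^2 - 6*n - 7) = (n - 8)/(n + 1)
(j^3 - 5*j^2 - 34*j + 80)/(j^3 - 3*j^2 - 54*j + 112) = (j + 5)/(j + 7)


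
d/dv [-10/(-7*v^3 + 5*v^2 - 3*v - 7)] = 10*(-21*v^2 + 10*v - 3)/(7*v^3 - 5*v^2 + 3*v + 7)^2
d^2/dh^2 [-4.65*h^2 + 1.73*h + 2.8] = -9.30000000000000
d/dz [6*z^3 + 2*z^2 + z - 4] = 18*z^2 + 4*z + 1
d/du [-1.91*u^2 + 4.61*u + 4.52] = 4.61 - 3.82*u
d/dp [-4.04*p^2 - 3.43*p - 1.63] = -8.08*p - 3.43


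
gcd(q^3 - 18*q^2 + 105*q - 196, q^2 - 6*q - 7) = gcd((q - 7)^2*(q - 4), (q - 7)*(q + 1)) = q - 7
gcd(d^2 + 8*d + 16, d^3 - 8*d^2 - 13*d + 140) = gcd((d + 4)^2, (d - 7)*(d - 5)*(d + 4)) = d + 4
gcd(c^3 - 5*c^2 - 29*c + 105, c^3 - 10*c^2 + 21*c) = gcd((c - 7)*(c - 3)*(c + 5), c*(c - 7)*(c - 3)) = c^2 - 10*c + 21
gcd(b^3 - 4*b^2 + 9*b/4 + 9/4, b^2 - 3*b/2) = b - 3/2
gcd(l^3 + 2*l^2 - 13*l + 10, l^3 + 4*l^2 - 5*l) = l^2 + 4*l - 5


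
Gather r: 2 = 2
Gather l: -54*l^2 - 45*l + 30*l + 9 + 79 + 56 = -54*l^2 - 15*l + 144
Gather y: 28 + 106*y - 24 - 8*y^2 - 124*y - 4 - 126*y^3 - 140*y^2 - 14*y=-126*y^3 - 148*y^2 - 32*y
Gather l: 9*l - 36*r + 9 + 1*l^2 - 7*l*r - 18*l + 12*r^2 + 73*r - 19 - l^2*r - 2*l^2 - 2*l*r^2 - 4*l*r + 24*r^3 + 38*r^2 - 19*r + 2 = l^2*(-r - 1) + l*(-2*r^2 - 11*r - 9) + 24*r^3 + 50*r^2 + 18*r - 8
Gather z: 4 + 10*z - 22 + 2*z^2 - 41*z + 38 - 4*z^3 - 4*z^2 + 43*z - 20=-4*z^3 - 2*z^2 + 12*z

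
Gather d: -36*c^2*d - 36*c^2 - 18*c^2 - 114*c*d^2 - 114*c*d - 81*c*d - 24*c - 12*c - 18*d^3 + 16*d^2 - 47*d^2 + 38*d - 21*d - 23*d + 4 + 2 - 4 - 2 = -54*c^2 - 36*c - 18*d^3 + d^2*(-114*c - 31) + d*(-36*c^2 - 195*c - 6)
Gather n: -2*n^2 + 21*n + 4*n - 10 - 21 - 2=-2*n^2 + 25*n - 33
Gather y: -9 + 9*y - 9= 9*y - 18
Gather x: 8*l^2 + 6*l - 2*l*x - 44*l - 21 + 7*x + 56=8*l^2 - 38*l + x*(7 - 2*l) + 35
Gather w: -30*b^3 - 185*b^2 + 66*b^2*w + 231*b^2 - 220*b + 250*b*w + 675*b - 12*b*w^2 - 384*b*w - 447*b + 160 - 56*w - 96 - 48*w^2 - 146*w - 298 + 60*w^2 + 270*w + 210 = -30*b^3 + 46*b^2 + 8*b + w^2*(12 - 12*b) + w*(66*b^2 - 134*b + 68) - 24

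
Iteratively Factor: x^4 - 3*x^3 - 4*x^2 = (x)*(x^3 - 3*x^2 - 4*x) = x*(x - 4)*(x^2 + x) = x*(x - 4)*(x + 1)*(x)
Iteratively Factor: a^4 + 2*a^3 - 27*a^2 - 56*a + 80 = (a + 4)*(a^3 - 2*a^2 - 19*a + 20) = (a + 4)^2*(a^2 - 6*a + 5) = (a - 1)*(a + 4)^2*(a - 5)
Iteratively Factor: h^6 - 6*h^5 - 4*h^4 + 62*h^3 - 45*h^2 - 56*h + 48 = (h - 4)*(h^5 - 2*h^4 - 12*h^3 + 14*h^2 + 11*h - 12) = (h - 4)*(h - 1)*(h^4 - h^3 - 13*h^2 + h + 12) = (h - 4)*(h - 1)*(h + 3)*(h^3 - 4*h^2 - h + 4) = (h - 4)*(h - 1)^2*(h + 3)*(h^2 - 3*h - 4) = (h - 4)^2*(h - 1)^2*(h + 3)*(h + 1)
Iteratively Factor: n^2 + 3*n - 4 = (n + 4)*(n - 1)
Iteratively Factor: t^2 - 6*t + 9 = (t - 3)*(t - 3)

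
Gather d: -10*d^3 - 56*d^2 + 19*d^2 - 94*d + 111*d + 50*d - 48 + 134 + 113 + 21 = -10*d^3 - 37*d^2 + 67*d + 220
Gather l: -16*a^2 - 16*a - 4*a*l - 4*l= -16*a^2 - 16*a + l*(-4*a - 4)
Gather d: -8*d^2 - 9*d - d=-8*d^2 - 10*d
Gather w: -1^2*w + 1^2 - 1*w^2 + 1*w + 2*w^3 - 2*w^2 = 2*w^3 - 3*w^2 + 1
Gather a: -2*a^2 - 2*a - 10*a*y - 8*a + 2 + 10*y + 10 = -2*a^2 + a*(-10*y - 10) + 10*y + 12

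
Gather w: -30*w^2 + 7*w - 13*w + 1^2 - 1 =-30*w^2 - 6*w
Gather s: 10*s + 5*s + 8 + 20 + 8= 15*s + 36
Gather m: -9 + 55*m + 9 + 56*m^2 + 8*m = 56*m^2 + 63*m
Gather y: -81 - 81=-162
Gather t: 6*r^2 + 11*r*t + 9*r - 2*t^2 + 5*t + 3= 6*r^2 + 9*r - 2*t^2 + t*(11*r + 5) + 3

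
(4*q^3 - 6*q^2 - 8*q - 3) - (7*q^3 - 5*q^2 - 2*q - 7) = -3*q^3 - q^2 - 6*q + 4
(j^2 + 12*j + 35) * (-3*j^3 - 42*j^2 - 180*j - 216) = -3*j^5 - 78*j^4 - 789*j^3 - 3846*j^2 - 8892*j - 7560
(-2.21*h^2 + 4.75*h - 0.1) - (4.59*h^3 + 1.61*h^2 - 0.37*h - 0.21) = -4.59*h^3 - 3.82*h^2 + 5.12*h + 0.11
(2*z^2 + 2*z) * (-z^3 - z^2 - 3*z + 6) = -2*z^5 - 4*z^4 - 8*z^3 + 6*z^2 + 12*z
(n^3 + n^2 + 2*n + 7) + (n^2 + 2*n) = n^3 + 2*n^2 + 4*n + 7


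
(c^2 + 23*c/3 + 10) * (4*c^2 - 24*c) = 4*c^4 + 20*c^3/3 - 144*c^2 - 240*c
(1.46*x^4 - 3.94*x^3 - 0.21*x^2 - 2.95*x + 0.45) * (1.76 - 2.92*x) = -4.2632*x^5 + 14.0744*x^4 - 6.3212*x^3 + 8.2444*x^2 - 6.506*x + 0.792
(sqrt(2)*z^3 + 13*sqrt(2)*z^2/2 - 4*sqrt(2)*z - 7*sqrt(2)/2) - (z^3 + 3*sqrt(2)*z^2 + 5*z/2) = -z^3 + sqrt(2)*z^3 + 7*sqrt(2)*z^2/2 - 4*sqrt(2)*z - 5*z/2 - 7*sqrt(2)/2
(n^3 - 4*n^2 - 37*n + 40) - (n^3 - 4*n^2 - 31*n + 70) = -6*n - 30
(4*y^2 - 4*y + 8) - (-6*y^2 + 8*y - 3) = 10*y^2 - 12*y + 11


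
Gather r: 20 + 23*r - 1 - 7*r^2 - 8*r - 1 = -7*r^2 + 15*r + 18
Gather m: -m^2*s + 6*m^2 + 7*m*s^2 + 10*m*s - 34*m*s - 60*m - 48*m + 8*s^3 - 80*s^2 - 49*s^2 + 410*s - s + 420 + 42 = m^2*(6 - s) + m*(7*s^2 - 24*s - 108) + 8*s^3 - 129*s^2 + 409*s + 462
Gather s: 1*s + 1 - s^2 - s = 1 - s^2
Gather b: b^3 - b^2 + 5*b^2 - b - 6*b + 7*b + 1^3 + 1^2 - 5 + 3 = b^3 + 4*b^2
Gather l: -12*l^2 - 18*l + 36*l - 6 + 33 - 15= -12*l^2 + 18*l + 12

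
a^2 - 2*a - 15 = (a - 5)*(a + 3)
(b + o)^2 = b^2 + 2*b*o + o^2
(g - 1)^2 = g^2 - 2*g + 1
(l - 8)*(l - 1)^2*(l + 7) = l^4 - 3*l^3 - 53*l^2 + 111*l - 56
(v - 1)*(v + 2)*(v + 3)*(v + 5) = v^4 + 9*v^3 + 21*v^2 - v - 30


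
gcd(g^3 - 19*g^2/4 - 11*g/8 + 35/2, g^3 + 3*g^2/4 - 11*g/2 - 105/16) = g^2 - 3*g/4 - 35/8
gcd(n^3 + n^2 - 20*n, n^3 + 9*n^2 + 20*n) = n^2 + 5*n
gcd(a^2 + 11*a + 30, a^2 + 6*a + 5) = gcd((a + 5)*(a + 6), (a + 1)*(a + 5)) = a + 5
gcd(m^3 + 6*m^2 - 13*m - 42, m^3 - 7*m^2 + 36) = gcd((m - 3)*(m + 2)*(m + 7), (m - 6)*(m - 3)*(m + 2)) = m^2 - m - 6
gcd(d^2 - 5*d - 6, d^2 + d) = d + 1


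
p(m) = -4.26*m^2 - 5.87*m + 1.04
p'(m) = -8.52*m - 5.87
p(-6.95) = -163.93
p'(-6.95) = 53.34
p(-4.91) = -72.84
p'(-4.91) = 35.96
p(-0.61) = 3.04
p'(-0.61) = -0.67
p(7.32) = -270.19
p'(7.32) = -68.24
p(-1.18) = 2.03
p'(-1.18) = 4.18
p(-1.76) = -1.82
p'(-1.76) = 9.13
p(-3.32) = -26.43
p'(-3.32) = 22.42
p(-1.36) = 1.14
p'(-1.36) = 5.72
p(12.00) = -682.84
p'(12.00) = -108.11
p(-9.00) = -291.19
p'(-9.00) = 70.81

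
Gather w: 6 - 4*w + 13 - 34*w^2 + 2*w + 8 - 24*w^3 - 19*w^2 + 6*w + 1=-24*w^3 - 53*w^2 + 4*w + 28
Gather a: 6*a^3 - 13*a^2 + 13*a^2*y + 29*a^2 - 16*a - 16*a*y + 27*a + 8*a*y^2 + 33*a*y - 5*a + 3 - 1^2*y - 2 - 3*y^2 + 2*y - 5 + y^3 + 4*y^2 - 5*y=6*a^3 + a^2*(13*y + 16) + a*(8*y^2 + 17*y + 6) + y^3 + y^2 - 4*y - 4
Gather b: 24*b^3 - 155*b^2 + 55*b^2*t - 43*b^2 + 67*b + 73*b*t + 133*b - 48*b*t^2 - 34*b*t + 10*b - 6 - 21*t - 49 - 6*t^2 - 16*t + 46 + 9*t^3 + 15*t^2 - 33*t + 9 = 24*b^3 + b^2*(55*t - 198) + b*(-48*t^2 + 39*t + 210) + 9*t^3 + 9*t^2 - 70*t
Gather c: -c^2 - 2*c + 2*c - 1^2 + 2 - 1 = -c^2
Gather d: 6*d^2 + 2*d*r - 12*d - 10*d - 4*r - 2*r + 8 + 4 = 6*d^2 + d*(2*r - 22) - 6*r + 12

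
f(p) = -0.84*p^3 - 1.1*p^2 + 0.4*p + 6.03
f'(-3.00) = -15.68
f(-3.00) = 17.61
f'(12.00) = -388.88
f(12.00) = -1599.09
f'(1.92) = -13.11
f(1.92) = -3.20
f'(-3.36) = -20.66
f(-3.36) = 24.13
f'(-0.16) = 0.69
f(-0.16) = 5.94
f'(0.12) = 0.10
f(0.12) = 6.06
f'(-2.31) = -7.96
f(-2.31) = 9.59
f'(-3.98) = -30.76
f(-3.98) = 39.97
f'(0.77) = -2.79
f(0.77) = 5.30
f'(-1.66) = -2.89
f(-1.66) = 6.18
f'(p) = -2.52*p^2 - 2.2*p + 0.4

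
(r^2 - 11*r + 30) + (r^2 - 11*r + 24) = 2*r^2 - 22*r + 54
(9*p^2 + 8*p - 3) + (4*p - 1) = 9*p^2 + 12*p - 4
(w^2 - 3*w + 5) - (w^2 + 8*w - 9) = 14 - 11*w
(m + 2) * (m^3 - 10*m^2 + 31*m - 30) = m^4 - 8*m^3 + 11*m^2 + 32*m - 60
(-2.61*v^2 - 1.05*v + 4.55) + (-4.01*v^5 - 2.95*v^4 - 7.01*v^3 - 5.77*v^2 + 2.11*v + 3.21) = -4.01*v^5 - 2.95*v^4 - 7.01*v^3 - 8.38*v^2 + 1.06*v + 7.76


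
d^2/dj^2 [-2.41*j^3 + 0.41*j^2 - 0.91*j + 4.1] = 0.82 - 14.46*j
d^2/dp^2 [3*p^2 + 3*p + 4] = 6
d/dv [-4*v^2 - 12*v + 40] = -8*v - 12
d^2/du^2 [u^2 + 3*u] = 2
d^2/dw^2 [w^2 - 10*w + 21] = 2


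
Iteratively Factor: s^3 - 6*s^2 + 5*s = (s - 1)*(s^2 - 5*s) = s*(s - 1)*(s - 5)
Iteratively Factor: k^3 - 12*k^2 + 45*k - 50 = (k - 5)*(k^2 - 7*k + 10) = (k - 5)^2*(k - 2)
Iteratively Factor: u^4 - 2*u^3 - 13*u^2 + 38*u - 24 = (u - 3)*(u^3 + u^2 - 10*u + 8) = (u - 3)*(u + 4)*(u^2 - 3*u + 2) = (u - 3)*(u - 1)*(u + 4)*(u - 2)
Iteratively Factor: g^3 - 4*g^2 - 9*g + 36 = (g + 3)*(g^2 - 7*g + 12) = (g - 3)*(g + 3)*(g - 4)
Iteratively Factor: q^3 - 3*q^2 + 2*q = (q - 1)*(q^2 - 2*q) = (q - 2)*(q - 1)*(q)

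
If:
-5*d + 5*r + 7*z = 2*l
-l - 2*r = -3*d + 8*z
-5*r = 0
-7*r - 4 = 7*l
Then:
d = 92/133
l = -4/7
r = 0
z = 44/133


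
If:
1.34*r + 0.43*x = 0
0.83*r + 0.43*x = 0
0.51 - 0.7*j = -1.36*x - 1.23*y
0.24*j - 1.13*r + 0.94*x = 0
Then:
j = 0.00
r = 0.00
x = 0.00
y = -0.41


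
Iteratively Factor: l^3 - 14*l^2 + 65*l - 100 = (l - 5)*(l^2 - 9*l + 20) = (l - 5)*(l - 4)*(l - 5)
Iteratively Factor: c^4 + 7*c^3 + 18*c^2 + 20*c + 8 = (c + 1)*(c^3 + 6*c^2 + 12*c + 8) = (c + 1)*(c + 2)*(c^2 + 4*c + 4) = (c + 1)*(c + 2)^2*(c + 2)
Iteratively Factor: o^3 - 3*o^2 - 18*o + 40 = (o + 4)*(o^2 - 7*o + 10) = (o - 2)*(o + 4)*(o - 5)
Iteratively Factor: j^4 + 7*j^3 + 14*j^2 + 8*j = (j)*(j^3 + 7*j^2 + 14*j + 8) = j*(j + 4)*(j^2 + 3*j + 2) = j*(j + 1)*(j + 4)*(j + 2)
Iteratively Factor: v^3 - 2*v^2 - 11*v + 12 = (v + 3)*(v^2 - 5*v + 4) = (v - 1)*(v + 3)*(v - 4)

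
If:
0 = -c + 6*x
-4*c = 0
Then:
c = 0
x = 0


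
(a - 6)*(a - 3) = a^2 - 9*a + 18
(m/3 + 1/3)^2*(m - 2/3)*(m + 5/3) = m^4/9 + m^3/3 + 17*m^2/81 - 11*m/81 - 10/81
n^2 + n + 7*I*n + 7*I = (n + 1)*(n + 7*I)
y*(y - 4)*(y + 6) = y^3 + 2*y^2 - 24*y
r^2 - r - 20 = (r - 5)*(r + 4)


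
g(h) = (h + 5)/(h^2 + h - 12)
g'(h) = (-2*h - 1)*(h + 5)/(h^2 + h - 12)^2 + 1/(h^2 + h - 12) = (h^2 + h - (h + 5)*(2*h + 1) - 12)/(h^2 + h - 12)^2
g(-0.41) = -0.37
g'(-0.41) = -0.09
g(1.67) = -0.88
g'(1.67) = -0.64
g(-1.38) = -0.32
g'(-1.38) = -0.04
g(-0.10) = -0.41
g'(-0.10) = -0.11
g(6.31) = 0.33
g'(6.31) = -0.10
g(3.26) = 4.38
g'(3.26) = -16.90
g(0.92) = -0.58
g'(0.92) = -0.26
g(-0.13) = -0.40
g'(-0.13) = -0.11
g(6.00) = 0.37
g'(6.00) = -0.13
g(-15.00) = -0.05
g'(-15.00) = 0.00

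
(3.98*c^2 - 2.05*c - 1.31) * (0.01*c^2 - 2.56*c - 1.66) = 0.0398*c^4 - 10.2093*c^3 - 1.3719*c^2 + 6.7566*c + 2.1746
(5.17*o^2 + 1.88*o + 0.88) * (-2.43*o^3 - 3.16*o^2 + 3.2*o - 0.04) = -12.5631*o^5 - 20.9056*o^4 + 8.4648*o^3 + 3.0284*o^2 + 2.7408*o - 0.0352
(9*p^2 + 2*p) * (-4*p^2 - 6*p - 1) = -36*p^4 - 62*p^3 - 21*p^2 - 2*p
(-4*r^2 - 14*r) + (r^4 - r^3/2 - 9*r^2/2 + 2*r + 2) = r^4 - r^3/2 - 17*r^2/2 - 12*r + 2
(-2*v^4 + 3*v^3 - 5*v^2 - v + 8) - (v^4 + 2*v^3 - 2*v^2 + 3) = -3*v^4 + v^3 - 3*v^2 - v + 5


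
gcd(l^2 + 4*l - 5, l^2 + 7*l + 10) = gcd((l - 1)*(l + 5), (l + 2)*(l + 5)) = l + 5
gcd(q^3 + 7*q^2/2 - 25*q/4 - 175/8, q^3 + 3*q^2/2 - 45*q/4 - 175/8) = q + 5/2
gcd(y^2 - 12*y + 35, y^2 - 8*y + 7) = y - 7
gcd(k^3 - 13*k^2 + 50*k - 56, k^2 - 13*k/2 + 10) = k - 4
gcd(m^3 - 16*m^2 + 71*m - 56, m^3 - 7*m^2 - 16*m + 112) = m - 7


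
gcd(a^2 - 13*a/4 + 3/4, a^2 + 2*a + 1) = 1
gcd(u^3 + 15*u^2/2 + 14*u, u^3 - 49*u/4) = u^2 + 7*u/2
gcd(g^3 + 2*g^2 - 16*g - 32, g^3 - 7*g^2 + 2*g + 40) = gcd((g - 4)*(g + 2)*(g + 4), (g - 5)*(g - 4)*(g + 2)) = g^2 - 2*g - 8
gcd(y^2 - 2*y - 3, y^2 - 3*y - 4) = y + 1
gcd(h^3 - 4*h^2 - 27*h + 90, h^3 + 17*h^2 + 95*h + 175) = h + 5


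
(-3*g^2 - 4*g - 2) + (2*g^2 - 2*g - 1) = -g^2 - 6*g - 3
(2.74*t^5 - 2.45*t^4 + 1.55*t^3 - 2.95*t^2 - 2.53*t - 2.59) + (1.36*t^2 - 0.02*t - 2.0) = 2.74*t^5 - 2.45*t^4 + 1.55*t^3 - 1.59*t^2 - 2.55*t - 4.59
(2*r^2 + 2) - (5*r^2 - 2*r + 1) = -3*r^2 + 2*r + 1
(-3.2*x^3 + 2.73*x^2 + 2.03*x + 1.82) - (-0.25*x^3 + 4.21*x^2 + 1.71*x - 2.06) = -2.95*x^3 - 1.48*x^2 + 0.32*x + 3.88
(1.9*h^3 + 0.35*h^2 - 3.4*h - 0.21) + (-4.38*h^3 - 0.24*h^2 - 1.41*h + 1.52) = -2.48*h^3 + 0.11*h^2 - 4.81*h + 1.31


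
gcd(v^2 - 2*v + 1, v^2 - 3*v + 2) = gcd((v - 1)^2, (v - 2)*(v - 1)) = v - 1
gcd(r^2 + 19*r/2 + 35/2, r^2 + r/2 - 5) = r + 5/2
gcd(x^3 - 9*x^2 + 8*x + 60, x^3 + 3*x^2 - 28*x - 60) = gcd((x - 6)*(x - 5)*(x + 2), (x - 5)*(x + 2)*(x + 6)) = x^2 - 3*x - 10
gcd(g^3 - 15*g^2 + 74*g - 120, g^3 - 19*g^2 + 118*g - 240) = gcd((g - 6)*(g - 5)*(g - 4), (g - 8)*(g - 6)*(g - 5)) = g^2 - 11*g + 30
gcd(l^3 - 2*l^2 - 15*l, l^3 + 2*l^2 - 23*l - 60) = l^2 - 2*l - 15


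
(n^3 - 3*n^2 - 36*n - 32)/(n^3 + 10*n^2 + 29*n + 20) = (n - 8)/(n + 5)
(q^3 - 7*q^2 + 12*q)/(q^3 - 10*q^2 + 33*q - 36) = q/(q - 3)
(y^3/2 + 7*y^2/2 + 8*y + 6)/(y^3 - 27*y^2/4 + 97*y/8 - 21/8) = 4*(y^3 + 7*y^2 + 16*y + 12)/(8*y^3 - 54*y^2 + 97*y - 21)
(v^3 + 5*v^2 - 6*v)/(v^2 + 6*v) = v - 1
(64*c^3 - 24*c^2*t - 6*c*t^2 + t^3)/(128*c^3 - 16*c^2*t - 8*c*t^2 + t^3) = (-2*c + t)/(-4*c + t)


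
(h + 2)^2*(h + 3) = h^3 + 7*h^2 + 16*h + 12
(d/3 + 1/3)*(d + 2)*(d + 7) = d^3/3 + 10*d^2/3 + 23*d/3 + 14/3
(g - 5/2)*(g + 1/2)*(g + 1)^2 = g^4 - 17*g^2/4 - 9*g/2 - 5/4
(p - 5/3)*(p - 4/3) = p^2 - 3*p + 20/9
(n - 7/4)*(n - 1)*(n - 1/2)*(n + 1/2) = n^4 - 11*n^3/4 + 3*n^2/2 + 11*n/16 - 7/16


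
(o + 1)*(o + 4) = o^2 + 5*o + 4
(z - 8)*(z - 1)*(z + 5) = z^3 - 4*z^2 - 37*z + 40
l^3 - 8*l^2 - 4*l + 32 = (l - 8)*(l - 2)*(l + 2)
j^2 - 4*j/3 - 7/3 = (j - 7/3)*(j + 1)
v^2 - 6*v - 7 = (v - 7)*(v + 1)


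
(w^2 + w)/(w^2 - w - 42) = w*(w + 1)/(w^2 - w - 42)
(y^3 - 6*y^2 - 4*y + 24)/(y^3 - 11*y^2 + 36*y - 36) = (y + 2)/(y - 3)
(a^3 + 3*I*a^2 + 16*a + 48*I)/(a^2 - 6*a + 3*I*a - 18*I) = (a^2 + 16)/(a - 6)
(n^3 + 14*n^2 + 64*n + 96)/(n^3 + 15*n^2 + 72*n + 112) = (n + 6)/(n + 7)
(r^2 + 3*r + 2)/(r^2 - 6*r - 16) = (r + 1)/(r - 8)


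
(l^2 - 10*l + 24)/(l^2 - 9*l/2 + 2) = 2*(l - 6)/(2*l - 1)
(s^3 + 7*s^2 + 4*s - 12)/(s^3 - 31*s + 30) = (s + 2)/(s - 5)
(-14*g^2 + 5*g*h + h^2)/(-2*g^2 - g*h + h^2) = (7*g + h)/(g + h)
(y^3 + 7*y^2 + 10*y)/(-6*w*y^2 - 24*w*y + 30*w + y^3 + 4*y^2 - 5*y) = y*(y + 2)/(-6*w*y + 6*w + y^2 - y)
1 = 1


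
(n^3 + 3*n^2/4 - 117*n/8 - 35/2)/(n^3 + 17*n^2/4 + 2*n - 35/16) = 2*(n - 4)/(2*n - 1)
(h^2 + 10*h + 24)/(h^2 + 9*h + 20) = (h + 6)/(h + 5)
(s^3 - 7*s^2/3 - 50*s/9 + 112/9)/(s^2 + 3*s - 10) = (s^2 - s/3 - 56/9)/(s + 5)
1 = 1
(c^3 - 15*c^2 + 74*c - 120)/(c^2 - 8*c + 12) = (c^2 - 9*c + 20)/(c - 2)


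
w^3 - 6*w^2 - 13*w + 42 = (w - 7)*(w - 2)*(w + 3)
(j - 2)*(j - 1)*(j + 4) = j^3 + j^2 - 10*j + 8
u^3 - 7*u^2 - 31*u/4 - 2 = (u - 8)*(u + 1/2)^2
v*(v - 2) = v^2 - 2*v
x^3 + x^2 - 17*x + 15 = (x - 3)*(x - 1)*(x + 5)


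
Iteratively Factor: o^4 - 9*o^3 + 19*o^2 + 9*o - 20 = (o + 1)*(o^3 - 10*o^2 + 29*o - 20) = (o - 5)*(o + 1)*(o^2 - 5*o + 4) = (o - 5)*(o - 1)*(o + 1)*(o - 4)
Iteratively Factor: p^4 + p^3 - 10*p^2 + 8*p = (p + 4)*(p^3 - 3*p^2 + 2*p) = (p - 2)*(p + 4)*(p^2 - p) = p*(p - 2)*(p + 4)*(p - 1)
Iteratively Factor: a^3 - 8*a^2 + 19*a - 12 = (a - 3)*(a^2 - 5*a + 4) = (a - 4)*(a - 3)*(a - 1)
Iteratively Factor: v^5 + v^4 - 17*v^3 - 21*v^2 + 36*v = (v)*(v^4 + v^3 - 17*v^2 - 21*v + 36) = v*(v - 1)*(v^3 + 2*v^2 - 15*v - 36) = v*(v - 4)*(v - 1)*(v^2 + 6*v + 9) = v*(v - 4)*(v - 1)*(v + 3)*(v + 3)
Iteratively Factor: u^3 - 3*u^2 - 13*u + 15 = (u + 3)*(u^2 - 6*u + 5) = (u - 1)*(u + 3)*(u - 5)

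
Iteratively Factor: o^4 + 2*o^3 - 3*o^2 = (o)*(o^3 + 2*o^2 - 3*o) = o^2*(o^2 + 2*o - 3) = o^2*(o - 1)*(o + 3)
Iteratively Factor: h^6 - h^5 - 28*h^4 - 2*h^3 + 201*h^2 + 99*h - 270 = (h - 3)*(h^5 + 2*h^4 - 22*h^3 - 68*h^2 - 3*h + 90) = (h - 3)*(h + 3)*(h^4 - h^3 - 19*h^2 - 11*h + 30) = (h - 3)*(h + 2)*(h + 3)*(h^3 - 3*h^2 - 13*h + 15) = (h - 3)*(h - 1)*(h + 2)*(h + 3)*(h^2 - 2*h - 15) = (h - 5)*(h - 3)*(h - 1)*(h + 2)*(h + 3)*(h + 3)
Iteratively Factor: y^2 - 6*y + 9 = (y - 3)*(y - 3)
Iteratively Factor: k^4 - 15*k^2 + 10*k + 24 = (k + 4)*(k^3 - 4*k^2 + k + 6) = (k - 3)*(k + 4)*(k^2 - k - 2) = (k - 3)*(k + 1)*(k + 4)*(k - 2)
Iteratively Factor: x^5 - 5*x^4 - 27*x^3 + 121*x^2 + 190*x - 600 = (x + 3)*(x^4 - 8*x^3 - 3*x^2 + 130*x - 200) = (x + 3)*(x + 4)*(x^3 - 12*x^2 + 45*x - 50) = (x - 5)*(x + 3)*(x + 4)*(x^2 - 7*x + 10) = (x - 5)^2*(x + 3)*(x + 4)*(x - 2)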